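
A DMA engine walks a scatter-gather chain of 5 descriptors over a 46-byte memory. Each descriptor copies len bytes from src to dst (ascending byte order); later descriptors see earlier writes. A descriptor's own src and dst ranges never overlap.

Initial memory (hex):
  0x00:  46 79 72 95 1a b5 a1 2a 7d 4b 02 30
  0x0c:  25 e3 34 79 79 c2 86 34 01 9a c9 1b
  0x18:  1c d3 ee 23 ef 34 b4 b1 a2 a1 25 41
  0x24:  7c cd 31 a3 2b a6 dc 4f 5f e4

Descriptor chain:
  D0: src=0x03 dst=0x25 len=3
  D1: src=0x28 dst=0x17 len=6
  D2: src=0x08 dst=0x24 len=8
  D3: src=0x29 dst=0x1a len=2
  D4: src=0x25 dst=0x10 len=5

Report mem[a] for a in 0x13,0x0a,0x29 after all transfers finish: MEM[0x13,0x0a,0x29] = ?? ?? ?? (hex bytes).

  after D0: wrote 3B at 0x25 = 951ab5
  after D1: wrote 6B at 0x17 = 2ba6dc4f5fe4
  after D2: wrote 8B at 0x24 = 7d4b023025e33479
  after D3: wrote 2B at 0x1a = e334
  after D4: wrote 5B at 0x10 = 4b023025e3
query mem[0x13]=0x25, mem[0x0a]=0x02, mem[0x29]=0xe3

MEM[0x13,0x0a,0x29] = 25 02 e3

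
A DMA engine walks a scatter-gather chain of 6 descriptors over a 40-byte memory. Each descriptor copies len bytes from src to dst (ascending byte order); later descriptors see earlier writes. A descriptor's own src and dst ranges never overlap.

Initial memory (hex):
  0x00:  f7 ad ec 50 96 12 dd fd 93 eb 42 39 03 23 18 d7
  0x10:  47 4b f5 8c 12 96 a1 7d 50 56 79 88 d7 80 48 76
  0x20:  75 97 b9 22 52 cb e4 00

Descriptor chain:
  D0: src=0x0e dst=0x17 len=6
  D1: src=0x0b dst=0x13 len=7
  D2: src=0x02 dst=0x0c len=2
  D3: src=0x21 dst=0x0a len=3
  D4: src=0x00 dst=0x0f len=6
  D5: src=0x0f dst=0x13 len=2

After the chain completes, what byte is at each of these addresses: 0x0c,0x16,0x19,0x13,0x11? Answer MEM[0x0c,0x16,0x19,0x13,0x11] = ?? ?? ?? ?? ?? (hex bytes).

  after D0: wrote 6B at 0x17 = 18d7474bf58c
  after D1: wrote 7B at 0x13 = 39032318d7474b
  after D2: wrote 2B at 0x0c = ec50
  after D3: wrote 3B at 0x0a = 97b922
  after D4: wrote 6B at 0x0f = f7adec509612
  after D5: wrote 2B at 0x13 = f7ad
query mem[0x0c]=0x22, mem[0x16]=0x18, mem[0x19]=0x4b, mem[0x13]=0xf7, mem[0x11]=0xec

MEM[0x0c,0x16,0x19,0x13,0x11] = 22 18 4b f7 ec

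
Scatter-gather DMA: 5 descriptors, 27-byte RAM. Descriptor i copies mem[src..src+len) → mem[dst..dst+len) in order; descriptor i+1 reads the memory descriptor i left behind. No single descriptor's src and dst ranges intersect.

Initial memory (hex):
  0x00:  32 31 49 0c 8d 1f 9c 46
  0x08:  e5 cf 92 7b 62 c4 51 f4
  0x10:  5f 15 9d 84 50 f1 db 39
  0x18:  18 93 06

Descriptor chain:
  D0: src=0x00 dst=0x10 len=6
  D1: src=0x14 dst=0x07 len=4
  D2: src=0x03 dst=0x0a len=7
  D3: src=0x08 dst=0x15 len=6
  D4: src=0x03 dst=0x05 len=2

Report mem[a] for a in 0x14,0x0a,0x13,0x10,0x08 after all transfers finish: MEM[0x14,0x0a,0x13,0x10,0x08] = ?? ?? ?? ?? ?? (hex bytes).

MEM[0x14,0x0a,0x13,0x10,0x08] = 8d 0c 0c db 1f

D0: mem[0x10..0x15] <- [32 31 49 0c 8d 1f]
D1: mem[0x07..0x0a] <- [8d 1f db 39]
D2: mem[0x0a..0x10] <- [0c 8d 1f 9c 8d 1f db]
D3: mem[0x15..0x1a] <- [1f db 0c 8d 1f 9c]
D4: mem[0x05..0x06] <- [0c 8d]
query mem[0x14]=0x8d, mem[0x0a]=0x0c, mem[0x13]=0x0c, mem[0x10]=0xdb, mem[0x08]=0x1f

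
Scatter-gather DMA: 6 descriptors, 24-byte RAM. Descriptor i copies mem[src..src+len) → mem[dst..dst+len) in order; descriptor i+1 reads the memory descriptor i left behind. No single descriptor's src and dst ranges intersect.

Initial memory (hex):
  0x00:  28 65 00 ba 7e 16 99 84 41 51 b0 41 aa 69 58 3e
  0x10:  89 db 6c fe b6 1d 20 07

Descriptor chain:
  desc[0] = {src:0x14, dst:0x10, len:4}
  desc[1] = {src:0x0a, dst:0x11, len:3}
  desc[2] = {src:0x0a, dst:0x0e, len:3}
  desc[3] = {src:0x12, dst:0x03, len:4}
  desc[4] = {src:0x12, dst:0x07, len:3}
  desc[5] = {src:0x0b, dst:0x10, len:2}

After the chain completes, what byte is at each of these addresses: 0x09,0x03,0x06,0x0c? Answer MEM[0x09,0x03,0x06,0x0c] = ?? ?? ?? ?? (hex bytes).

#0 dst[0x10+4] := {0xb6,0x1d,0x20,0x07}
#1 dst[0x11+3] := {0xb0,0x41,0xaa}
#2 dst[0x0e+3] := {0xb0,0x41,0xaa}
#3 dst[0x03+4] := {0x41,0xaa,0xb6,0x1d}
#4 dst[0x07+3] := {0x41,0xaa,0xb6}
#5 dst[0x10+2] := {0x41,0xaa}
query mem[0x09]=0xb6, mem[0x03]=0x41, mem[0x06]=0x1d, mem[0x0c]=0xaa

MEM[0x09,0x03,0x06,0x0c] = b6 41 1d aa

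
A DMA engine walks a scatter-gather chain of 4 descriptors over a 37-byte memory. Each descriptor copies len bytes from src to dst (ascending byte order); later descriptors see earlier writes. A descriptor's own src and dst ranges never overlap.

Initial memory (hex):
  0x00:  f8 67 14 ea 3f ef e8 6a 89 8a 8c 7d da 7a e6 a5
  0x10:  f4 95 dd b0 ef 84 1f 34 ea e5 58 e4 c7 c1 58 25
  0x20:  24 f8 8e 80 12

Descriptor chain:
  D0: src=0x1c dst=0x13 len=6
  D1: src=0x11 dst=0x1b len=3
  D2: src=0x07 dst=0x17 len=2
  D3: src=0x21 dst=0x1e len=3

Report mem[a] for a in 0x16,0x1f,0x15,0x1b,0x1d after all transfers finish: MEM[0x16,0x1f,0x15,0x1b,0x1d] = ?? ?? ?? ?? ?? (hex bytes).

MEM[0x16,0x1f,0x15,0x1b,0x1d] = 25 8e 58 95 c7

#0 dst[0x13+6] := {0xc7,0xc1,0x58,0x25,0x24,0xf8}
#1 dst[0x1b+3] := {0x95,0xdd,0xc7}
#2 dst[0x17+2] := {0x6a,0x89}
#3 dst[0x1e+3] := {0xf8,0x8e,0x80}
query mem[0x16]=0x25, mem[0x1f]=0x8e, mem[0x15]=0x58, mem[0x1b]=0x95, mem[0x1d]=0xc7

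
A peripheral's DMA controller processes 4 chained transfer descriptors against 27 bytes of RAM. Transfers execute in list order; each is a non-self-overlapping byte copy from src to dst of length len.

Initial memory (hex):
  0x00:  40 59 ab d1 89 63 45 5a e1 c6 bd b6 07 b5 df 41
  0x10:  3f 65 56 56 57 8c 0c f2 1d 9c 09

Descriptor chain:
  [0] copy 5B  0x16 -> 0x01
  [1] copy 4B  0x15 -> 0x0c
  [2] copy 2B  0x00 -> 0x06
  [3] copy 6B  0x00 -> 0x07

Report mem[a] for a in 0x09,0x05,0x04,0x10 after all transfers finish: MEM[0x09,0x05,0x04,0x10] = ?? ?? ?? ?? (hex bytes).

MEM[0x09,0x05,0x04,0x10] = f2 09 9c 3f

#0 dst[0x01+5] := {0x0c,0xf2,0x1d,0x9c,0x09}
#1 dst[0x0c+4] := {0x8c,0x0c,0xf2,0x1d}
#2 dst[0x06+2] := {0x40,0x0c}
#3 dst[0x07+6] := {0x40,0x0c,0xf2,0x1d,0x9c,0x09}
query mem[0x09]=0xf2, mem[0x05]=0x09, mem[0x04]=0x9c, mem[0x10]=0x3f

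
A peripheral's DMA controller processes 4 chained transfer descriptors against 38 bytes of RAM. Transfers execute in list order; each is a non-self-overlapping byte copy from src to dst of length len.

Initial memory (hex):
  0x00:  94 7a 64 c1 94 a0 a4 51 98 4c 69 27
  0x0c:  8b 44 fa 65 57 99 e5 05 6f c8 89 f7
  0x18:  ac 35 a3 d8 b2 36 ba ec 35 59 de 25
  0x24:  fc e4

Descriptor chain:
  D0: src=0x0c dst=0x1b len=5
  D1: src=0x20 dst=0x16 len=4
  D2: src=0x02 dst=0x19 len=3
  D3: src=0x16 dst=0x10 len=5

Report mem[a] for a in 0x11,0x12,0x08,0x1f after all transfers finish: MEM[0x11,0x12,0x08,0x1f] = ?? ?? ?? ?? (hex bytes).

D0: mem[0x1b..0x1f] <- [8b 44 fa 65 57]
D1: mem[0x16..0x19] <- [35 59 de 25]
D2: mem[0x19..0x1b] <- [64 c1 94]
D3: mem[0x10..0x14] <- [35 59 de 64 c1]
query mem[0x11]=0x59, mem[0x12]=0xde, mem[0x08]=0x98, mem[0x1f]=0x57

MEM[0x11,0x12,0x08,0x1f] = 59 de 98 57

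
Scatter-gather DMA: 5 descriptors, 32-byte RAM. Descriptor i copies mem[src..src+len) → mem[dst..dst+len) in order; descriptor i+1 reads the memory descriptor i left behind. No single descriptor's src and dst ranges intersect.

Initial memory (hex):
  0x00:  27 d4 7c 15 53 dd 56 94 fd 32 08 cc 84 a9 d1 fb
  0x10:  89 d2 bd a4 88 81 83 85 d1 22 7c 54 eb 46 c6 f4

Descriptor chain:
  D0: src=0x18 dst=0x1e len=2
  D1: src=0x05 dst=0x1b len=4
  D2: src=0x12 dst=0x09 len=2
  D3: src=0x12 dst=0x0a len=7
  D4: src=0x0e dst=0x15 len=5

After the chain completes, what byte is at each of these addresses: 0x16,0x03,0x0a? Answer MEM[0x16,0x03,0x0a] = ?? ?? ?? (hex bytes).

MEM[0x16,0x03,0x0a] = 85 15 bd

D0: mem[0x1e..0x1f] <- [d1 22]
D1: mem[0x1b..0x1e] <- [dd 56 94 fd]
D2: mem[0x09..0x0a] <- [bd a4]
D3: mem[0x0a..0x10] <- [bd a4 88 81 83 85 d1]
D4: mem[0x15..0x19] <- [83 85 d1 d2 bd]
query mem[0x16]=0x85, mem[0x03]=0x15, mem[0x0a]=0xbd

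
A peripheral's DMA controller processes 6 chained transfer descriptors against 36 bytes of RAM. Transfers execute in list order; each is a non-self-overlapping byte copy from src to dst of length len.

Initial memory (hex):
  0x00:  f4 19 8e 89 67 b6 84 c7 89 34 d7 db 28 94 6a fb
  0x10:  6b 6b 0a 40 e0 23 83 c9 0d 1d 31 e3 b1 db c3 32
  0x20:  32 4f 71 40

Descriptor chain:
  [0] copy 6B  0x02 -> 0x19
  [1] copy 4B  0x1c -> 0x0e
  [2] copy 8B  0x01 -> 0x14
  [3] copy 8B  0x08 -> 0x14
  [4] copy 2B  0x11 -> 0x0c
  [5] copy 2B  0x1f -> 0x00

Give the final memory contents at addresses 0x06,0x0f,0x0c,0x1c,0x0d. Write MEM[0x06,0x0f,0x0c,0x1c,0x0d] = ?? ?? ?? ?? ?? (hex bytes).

MEM[0x06,0x0f,0x0c,0x1c,0x0d] = 84 84 32 b6 0a

  after D0: wrote 6B at 0x19 = 8e8967b684c7
  after D1: wrote 4B at 0x0e = b684c732
  after D2: wrote 8B at 0x14 = 198e8967b684c789
  after D3: wrote 8B at 0x14 = 8934d7db2894b684
  after D4: wrote 2B at 0x0c = 320a
  after D5: wrote 2B at 0x00 = 3232
query mem[0x06]=0x84, mem[0x0f]=0x84, mem[0x0c]=0x32, mem[0x1c]=0xb6, mem[0x0d]=0x0a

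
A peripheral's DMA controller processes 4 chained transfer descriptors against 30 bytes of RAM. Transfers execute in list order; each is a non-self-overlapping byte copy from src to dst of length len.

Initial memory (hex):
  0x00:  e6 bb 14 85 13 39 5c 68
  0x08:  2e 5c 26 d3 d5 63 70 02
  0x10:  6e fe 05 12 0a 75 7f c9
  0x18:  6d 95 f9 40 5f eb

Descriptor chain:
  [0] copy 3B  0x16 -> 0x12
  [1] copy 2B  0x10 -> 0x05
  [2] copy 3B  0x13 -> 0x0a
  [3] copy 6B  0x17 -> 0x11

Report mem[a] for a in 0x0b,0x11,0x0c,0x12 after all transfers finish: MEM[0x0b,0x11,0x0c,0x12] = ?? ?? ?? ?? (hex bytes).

  after D0: wrote 3B at 0x12 = 7fc96d
  after D1: wrote 2B at 0x05 = 6efe
  after D2: wrote 3B at 0x0a = c96d75
  after D3: wrote 6B at 0x11 = c96d95f9405f
query mem[0x0b]=0x6d, mem[0x11]=0xc9, mem[0x0c]=0x75, mem[0x12]=0x6d

MEM[0x0b,0x11,0x0c,0x12] = 6d c9 75 6d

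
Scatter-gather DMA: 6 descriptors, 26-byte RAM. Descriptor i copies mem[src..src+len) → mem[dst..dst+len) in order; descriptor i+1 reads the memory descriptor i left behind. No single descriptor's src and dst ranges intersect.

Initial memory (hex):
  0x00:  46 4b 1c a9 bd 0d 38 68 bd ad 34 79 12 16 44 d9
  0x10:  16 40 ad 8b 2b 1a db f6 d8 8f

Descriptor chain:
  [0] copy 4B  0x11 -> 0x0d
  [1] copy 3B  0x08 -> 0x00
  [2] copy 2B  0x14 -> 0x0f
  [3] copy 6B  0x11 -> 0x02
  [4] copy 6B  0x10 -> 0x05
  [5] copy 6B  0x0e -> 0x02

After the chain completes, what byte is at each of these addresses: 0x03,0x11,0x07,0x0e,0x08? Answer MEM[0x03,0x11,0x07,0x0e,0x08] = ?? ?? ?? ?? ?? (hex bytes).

MEM[0x03,0x11,0x07,0x0e,0x08] = 2b 40 8b ad 8b

  after D0: wrote 4B at 0x0d = 40ad8b2b
  after D1: wrote 3B at 0x00 = bdad34
  after D2: wrote 2B at 0x0f = 2b1a
  after D3: wrote 6B at 0x02 = 40ad8b2b1adb
  after D4: wrote 6B at 0x05 = 1a40ad8b2b1a
  after D5: wrote 6B at 0x02 = ad2b1a40ad8b
query mem[0x03]=0x2b, mem[0x11]=0x40, mem[0x07]=0x8b, mem[0x0e]=0xad, mem[0x08]=0x8b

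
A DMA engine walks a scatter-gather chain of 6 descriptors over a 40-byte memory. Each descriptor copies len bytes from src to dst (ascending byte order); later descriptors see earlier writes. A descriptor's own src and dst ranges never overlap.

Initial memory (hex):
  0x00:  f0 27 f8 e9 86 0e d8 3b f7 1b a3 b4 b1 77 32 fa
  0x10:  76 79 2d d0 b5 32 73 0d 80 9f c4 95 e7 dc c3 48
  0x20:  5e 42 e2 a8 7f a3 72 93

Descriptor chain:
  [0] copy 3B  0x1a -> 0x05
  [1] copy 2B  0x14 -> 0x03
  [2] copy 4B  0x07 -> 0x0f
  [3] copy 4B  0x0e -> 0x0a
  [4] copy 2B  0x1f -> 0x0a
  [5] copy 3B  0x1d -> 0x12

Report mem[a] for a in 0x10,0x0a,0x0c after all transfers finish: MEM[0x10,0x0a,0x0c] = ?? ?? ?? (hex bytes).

  after D0: wrote 3B at 0x05 = c495e7
  after D1: wrote 2B at 0x03 = b532
  after D2: wrote 4B at 0x0f = e7f71ba3
  after D3: wrote 4B at 0x0a = 32e7f71b
  after D4: wrote 2B at 0x0a = 485e
  after D5: wrote 3B at 0x12 = dcc348
query mem[0x10]=0xf7, mem[0x0a]=0x48, mem[0x0c]=0xf7

MEM[0x10,0x0a,0x0c] = f7 48 f7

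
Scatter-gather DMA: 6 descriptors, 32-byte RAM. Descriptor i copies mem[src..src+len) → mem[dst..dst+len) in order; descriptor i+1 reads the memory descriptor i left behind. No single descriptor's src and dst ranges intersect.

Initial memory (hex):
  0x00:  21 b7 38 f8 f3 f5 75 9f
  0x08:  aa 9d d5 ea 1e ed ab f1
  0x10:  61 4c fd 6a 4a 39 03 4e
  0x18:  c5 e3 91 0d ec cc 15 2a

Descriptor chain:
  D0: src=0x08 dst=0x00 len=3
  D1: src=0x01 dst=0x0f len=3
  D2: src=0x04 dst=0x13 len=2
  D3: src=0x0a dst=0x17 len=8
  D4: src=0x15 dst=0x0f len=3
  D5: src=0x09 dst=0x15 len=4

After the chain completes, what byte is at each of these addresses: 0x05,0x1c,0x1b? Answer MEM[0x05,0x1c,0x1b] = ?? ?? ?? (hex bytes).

[0] 0x08->0x00 len=3 : aa 9d d5
[1] 0x01->0x0f len=3 : 9d d5 f8
[2] 0x04->0x13 len=2 : f3 f5
[3] 0x0a->0x17 len=8 : d5 ea 1e ed ab 9d d5 f8
[4] 0x15->0x0f len=3 : 39 03 d5
[5] 0x09->0x15 len=4 : 9d d5 ea 1e
query mem[0x05]=0xf5, mem[0x1c]=0x9d, mem[0x1b]=0xab

MEM[0x05,0x1c,0x1b] = f5 9d ab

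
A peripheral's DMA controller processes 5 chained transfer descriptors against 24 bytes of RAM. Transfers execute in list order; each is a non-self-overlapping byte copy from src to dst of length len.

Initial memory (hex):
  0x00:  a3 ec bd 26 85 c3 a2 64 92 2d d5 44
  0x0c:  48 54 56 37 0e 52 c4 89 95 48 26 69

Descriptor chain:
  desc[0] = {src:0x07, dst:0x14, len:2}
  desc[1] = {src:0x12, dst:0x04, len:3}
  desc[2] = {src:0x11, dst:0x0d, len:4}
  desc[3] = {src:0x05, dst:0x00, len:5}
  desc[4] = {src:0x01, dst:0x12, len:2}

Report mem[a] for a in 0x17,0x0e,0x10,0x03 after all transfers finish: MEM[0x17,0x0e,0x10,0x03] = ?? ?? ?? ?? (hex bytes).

D0: mem[0x14..0x15] <- [64 92]
D1: mem[0x04..0x06] <- [c4 89 64]
D2: mem[0x0d..0x10] <- [52 c4 89 64]
D3: mem[0x00..0x04] <- [89 64 64 92 2d]
D4: mem[0x12..0x13] <- [64 64]
query mem[0x17]=0x69, mem[0x0e]=0xc4, mem[0x10]=0x64, mem[0x03]=0x92

MEM[0x17,0x0e,0x10,0x03] = 69 c4 64 92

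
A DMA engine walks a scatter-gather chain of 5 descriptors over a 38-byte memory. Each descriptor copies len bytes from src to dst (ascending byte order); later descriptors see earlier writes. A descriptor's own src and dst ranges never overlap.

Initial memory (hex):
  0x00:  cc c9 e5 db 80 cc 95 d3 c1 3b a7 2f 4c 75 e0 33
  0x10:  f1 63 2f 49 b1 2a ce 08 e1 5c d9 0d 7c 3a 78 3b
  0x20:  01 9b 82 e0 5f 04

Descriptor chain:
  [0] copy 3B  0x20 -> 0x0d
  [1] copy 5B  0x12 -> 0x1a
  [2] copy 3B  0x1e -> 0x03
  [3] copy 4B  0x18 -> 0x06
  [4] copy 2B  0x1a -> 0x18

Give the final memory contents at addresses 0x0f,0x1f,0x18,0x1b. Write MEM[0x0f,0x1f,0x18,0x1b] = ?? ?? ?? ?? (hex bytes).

[0] 0x20->0x0d len=3 : 01 9b 82
[1] 0x12->0x1a len=5 : 2f 49 b1 2a ce
[2] 0x1e->0x03 len=3 : ce 3b 01
[3] 0x18->0x06 len=4 : e1 5c 2f 49
[4] 0x1a->0x18 len=2 : 2f 49
query mem[0x0f]=0x82, mem[0x1f]=0x3b, mem[0x18]=0x2f, mem[0x1b]=0x49

MEM[0x0f,0x1f,0x18,0x1b] = 82 3b 2f 49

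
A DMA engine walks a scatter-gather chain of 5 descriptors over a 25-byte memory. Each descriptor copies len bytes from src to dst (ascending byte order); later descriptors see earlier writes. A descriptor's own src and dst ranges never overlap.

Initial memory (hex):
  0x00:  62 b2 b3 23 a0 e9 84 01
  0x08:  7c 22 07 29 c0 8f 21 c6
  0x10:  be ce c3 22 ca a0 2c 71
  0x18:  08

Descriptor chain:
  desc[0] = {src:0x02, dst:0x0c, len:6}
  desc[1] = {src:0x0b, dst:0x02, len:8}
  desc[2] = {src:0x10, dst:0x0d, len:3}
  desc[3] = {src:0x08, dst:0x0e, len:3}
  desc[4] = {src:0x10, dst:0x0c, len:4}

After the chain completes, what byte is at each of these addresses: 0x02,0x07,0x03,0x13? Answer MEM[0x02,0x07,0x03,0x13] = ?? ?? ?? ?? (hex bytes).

MEM[0x02,0x07,0x03,0x13] = 29 84 b3 22

#0 dst[0x0c+6] := {0xb3,0x23,0xa0,0xe9,0x84,0x01}
#1 dst[0x02+8] := {0x29,0xb3,0x23,0xa0,0xe9,0x84,0x01,0xc3}
#2 dst[0x0d+3] := {0x84,0x01,0xc3}
#3 dst[0x0e+3] := {0x01,0xc3,0x07}
#4 dst[0x0c+4] := {0x07,0x01,0xc3,0x22}
query mem[0x02]=0x29, mem[0x07]=0x84, mem[0x03]=0xb3, mem[0x13]=0x22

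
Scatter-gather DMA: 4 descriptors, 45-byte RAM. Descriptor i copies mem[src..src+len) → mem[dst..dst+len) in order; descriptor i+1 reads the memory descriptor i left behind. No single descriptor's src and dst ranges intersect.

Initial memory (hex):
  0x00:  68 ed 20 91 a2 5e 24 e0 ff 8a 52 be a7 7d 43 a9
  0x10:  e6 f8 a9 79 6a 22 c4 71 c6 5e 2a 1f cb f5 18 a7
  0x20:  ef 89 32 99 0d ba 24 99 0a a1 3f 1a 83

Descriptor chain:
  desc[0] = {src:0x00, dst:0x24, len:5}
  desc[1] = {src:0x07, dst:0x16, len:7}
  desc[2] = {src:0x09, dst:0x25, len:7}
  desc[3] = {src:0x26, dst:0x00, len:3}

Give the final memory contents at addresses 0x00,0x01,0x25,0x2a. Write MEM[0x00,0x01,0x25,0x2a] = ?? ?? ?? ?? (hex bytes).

D0: mem[0x24..0x28] <- [68 ed 20 91 a2]
D1: mem[0x16..0x1c] <- [e0 ff 8a 52 be a7 7d]
D2: mem[0x25..0x2b] <- [8a 52 be a7 7d 43 a9]
D3: mem[0x00..0x02] <- [52 be a7]
query mem[0x00]=0x52, mem[0x01]=0xbe, mem[0x25]=0x8a, mem[0x2a]=0x43

MEM[0x00,0x01,0x25,0x2a] = 52 be 8a 43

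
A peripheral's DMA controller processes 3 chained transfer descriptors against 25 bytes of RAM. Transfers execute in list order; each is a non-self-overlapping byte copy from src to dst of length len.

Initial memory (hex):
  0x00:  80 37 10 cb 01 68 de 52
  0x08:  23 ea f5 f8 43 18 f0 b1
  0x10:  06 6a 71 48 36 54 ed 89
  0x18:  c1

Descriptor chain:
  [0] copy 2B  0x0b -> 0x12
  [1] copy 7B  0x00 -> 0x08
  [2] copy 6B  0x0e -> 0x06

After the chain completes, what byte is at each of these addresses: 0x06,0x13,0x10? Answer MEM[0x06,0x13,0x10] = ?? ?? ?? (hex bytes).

  after D0: wrote 2B at 0x12 = f843
  after D1: wrote 7B at 0x08 = 803710cb0168de
  after D2: wrote 6B at 0x06 = deb1066af843
query mem[0x06]=0xde, mem[0x13]=0x43, mem[0x10]=0x06

MEM[0x06,0x13,0x10] = de 43 06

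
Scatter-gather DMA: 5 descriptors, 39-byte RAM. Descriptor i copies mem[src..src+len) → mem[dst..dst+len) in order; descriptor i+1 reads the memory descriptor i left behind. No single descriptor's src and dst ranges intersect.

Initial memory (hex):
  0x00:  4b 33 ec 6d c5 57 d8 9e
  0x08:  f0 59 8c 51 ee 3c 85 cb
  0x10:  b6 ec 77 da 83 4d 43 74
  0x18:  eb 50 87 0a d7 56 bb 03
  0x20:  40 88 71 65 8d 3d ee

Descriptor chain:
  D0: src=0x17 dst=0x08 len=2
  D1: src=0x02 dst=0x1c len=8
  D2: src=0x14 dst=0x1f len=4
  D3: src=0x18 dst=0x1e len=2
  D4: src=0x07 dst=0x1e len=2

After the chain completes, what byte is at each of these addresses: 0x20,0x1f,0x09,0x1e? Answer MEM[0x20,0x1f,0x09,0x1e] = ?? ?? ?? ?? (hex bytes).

  after D0: wrote 2B at 0x08 = 74eb
  after D1: wrote 8B at 0x1c = ec6dc557d89e74eb
  after D2: wrote 4B at 0x1f = 834d4374
  after D3: wrote 2B at 0x1e = eb50
  after D4: wrote 2B at 0x1e = 9e74
query mem[0x20]=0x4d, mem[0x1f]=0x74, mem[0x09]=0xeb, mem[0x1e]=0x9e

MEM[0x20,0x1f,0x09,0x1e] = 4d 74 eb 9e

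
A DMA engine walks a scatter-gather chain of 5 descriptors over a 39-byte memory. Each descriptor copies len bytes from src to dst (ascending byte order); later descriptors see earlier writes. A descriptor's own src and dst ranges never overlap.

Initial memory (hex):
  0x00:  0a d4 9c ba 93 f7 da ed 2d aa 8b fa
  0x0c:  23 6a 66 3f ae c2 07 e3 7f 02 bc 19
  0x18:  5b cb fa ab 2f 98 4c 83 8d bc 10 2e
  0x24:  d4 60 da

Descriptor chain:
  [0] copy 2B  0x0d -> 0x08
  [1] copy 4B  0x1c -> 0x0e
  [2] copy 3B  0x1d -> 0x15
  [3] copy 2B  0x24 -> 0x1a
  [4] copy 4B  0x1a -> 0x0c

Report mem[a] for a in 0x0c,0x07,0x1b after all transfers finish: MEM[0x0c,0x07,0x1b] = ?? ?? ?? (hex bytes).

MEM[0x0c,0x07,0x1b] = d4 ed 60

  after D0: wrote 2B at 0x08 = 6a66
  after D1: wrote 4B at 0x0e = 2f984c83
  after D2: wrote 3B at 0x15 = 984c83
  after D3: wrote 2B at 0x1a = d460
  after D4: wrote 4B at 0x0c = d4602f98
query mem[0x0c]=0xd4, mem[0x07]=0xed, mem[0x1b]=0x60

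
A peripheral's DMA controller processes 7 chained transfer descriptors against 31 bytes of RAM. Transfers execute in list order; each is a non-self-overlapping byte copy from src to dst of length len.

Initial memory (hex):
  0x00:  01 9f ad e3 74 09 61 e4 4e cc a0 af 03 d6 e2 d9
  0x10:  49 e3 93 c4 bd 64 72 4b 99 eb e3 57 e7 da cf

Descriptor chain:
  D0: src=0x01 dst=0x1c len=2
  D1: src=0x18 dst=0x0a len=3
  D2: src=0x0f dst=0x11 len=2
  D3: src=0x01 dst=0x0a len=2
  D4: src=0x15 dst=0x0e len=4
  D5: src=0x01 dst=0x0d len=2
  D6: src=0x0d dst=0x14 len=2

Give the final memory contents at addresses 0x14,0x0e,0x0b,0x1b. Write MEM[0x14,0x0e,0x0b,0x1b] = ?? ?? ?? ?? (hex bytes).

[0] 0x01->0x1c len=2 : 9f ad
[1] 0x18->0x0a len=3 : 99 eb e3
[2] 0x0f->0x11 len=2 : d9 49
[3] 0x01->0x0a len=2 : 9f ad
[4] 0x15->0x0e len=4 : 64 72 4b 99
[5] 0x01->0x0d len=2 : 9f ad
[6] 0x0d->0x14 len=2 : 9f ad
query mem[0x14]=0x9f, mem[0x0e]=0xad, mem[0x0b]=0xad, mem[0x1b]=0x57

MEM[0x14,0x0e,0x0b,0x1b] = 9f ad ad 57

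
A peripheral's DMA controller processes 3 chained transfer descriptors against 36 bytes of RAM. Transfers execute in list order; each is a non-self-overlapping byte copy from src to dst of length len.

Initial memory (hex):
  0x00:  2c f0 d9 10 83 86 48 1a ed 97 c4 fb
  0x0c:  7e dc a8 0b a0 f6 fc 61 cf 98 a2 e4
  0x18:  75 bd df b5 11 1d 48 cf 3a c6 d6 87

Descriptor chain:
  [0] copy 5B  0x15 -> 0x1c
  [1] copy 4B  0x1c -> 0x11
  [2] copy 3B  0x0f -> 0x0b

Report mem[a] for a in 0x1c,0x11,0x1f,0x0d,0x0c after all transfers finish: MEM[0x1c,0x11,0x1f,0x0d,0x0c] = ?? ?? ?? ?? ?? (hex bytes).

D0: mem[0x1c..0x20] <- [98 a2 e4 75 bd]
D1: mem[0x11..0x14] <- [98 a2 e4 75]
D2: mem[0x0b..0x0d] <- [0b a0 98]
query mem[0x1c]=0x98, mem[0x11]=0x98, mem[0x1f]=0x75, mem[0x0d]=0x98, mem[0x0c]=0xa0

MEM[0x1c,0x11,0x1f,0x0d,0x0c] = 98 98 75 98 a0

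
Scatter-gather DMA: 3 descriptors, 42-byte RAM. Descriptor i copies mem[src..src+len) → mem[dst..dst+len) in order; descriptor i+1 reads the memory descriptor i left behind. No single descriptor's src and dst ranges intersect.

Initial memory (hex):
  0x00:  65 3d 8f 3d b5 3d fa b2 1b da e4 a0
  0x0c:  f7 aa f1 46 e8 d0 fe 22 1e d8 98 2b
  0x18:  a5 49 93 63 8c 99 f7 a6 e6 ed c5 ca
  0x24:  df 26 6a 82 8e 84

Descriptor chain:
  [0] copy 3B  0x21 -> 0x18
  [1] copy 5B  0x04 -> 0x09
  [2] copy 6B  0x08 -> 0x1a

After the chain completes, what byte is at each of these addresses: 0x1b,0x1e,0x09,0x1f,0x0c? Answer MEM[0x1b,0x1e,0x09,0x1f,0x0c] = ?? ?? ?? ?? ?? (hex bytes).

  after D0: wrote 3B at 0x18 = edc5ca
  after D1: wrote 5B at 0x09 = b53dfab21b
  after D2: wrote 6B at 0x1a = 1bb53dfab21b
query mem[0x1b]=0xb5, mem[0x1e]=0xb2, mem[0x09]=0xb5, mem[0x1f]=0x1b, mem[0x0c]=0xb2

MEM[0x1b,0x1e,0x09,0x1f,0x0c] = b5 b2 b5 1b b2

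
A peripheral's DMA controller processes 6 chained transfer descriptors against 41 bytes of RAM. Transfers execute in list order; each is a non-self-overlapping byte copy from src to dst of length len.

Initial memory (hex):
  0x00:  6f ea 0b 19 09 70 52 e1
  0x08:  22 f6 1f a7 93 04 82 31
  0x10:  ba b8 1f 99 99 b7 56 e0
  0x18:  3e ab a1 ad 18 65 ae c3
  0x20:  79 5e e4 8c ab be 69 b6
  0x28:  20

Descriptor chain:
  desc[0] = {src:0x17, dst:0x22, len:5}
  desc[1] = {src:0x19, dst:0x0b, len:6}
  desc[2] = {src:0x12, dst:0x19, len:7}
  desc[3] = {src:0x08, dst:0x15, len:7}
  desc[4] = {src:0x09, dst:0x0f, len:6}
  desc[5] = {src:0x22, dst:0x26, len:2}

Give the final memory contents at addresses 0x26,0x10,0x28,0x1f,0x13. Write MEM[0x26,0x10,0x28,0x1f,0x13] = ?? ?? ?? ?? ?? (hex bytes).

MEM[0x26,0x10,0x28,0x1f,0x13] = e0 1f 20 3e ad

D0: mem[0x22..0x26] <- [e0 3e ab a1 ad]
D1: mem[0x0b..0x10] <- [ab a1 ad 18 65 ae]
D2: mem[0x19..0x1f] <- [1f 99 99 b7 56 e0 3e]
D3: mem[0x15..0x1b] <- [22 f6 1f ab a1 ad 18]
D4: mem[0x0f..0x14] <- [f6 1f ab a1 ad 18]
D5: mem[0x26..0x27] <- [e0 3e]
query mem[0x26]=0xe0, mem[0x10]=0x1f, mem[0x28]=0x20, mem[0x1f]=0x3e, mem[0x13]=0xad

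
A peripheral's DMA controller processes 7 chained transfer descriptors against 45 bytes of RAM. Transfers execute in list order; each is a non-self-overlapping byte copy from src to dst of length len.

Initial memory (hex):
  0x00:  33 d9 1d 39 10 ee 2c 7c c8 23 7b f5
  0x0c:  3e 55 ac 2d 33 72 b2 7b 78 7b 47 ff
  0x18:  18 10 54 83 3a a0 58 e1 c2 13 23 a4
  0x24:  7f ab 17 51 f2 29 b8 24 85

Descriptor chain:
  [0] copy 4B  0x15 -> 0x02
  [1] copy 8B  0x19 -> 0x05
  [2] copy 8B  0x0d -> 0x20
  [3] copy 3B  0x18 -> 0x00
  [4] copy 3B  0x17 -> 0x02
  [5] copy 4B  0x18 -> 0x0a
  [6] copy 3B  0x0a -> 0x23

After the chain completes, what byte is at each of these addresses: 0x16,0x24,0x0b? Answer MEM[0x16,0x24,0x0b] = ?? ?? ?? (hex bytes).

[0] 0x15->0x02 len=4 : 7b 47 ff 18
[1] 0x19->0x05 len=8 : 10 54 83 3a a0 58 e1 c2
[2] 0x0d->0x20 len=8 : 55 ac 2d 33 72 b2 7b 78
[3] 0x18->0x00 len=3 : 18 10 54
[4] 0x17->0x02 len=3 : ff 18 10
[5] 0x18->0x0a len=4 : 18 10 54 83
[6] 0x0a->0x23 len=3 : 18 10 54
query mem[0x16]=0x47, mem[0x24]=0x10, mem[0x0b]=0x10

MEM[0x16,0x24,0x0b] = 47 10 10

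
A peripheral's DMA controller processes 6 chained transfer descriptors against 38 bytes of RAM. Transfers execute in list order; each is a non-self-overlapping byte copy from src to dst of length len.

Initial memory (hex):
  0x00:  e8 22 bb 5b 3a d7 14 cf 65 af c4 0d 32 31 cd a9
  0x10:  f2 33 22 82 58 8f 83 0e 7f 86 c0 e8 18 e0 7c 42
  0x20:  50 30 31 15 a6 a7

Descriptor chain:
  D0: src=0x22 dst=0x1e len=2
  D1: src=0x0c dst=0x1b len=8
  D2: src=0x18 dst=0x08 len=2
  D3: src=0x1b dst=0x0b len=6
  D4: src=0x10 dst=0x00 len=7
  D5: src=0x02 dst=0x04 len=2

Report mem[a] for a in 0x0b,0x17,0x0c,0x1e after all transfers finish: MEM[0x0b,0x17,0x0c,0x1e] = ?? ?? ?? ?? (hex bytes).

MEM[0x0b,0x17,0x0c,0x1e] = 32 0e 31 a9

[0] 0x22->0x1e len=2 : 31 15
[1] 0x0c->0x1b len=8 : 32 31 cd a9 f2 33 22 82
[2] 0x18->0x08 len=2 : 7f 86
[3] 0x1b->0x0b len=6 : 32 31 cd a9 f2 33
[4] 0x10->0x00 len=7 : 33 33 22 82 58 8f 83
[5] 0x02->0x04 len=2 : 22 82
query mem[0x0b]=0x32, mem[0x17]=0x0e, mem[0x0c]=0x31, mem[0x1e]=0xa9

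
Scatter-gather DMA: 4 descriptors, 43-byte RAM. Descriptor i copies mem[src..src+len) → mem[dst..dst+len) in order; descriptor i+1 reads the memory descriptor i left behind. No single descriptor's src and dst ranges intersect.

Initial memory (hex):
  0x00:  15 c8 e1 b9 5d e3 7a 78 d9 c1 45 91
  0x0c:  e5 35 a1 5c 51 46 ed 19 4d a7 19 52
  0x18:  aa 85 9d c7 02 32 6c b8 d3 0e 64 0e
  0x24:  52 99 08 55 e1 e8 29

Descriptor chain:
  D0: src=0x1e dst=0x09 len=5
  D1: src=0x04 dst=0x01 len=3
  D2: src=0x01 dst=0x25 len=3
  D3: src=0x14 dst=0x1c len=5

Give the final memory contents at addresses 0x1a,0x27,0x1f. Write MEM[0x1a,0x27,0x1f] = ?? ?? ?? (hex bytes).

MEM[0x1a,0x27,0x1f] = 9d 7a 52

D0: mem[0x09..0x0d] <- [6c b8 d3 0e 64]
D1: mem[0x01..0x03] <- [5d e3 7a]
D2: mem[0x25..0x27] <- [5d e3 7a]
D3: mem[0x1c..0x20] <- [4d a7 19 52 aa]
query mem[0x1a]=0x9d, mem[0x27]=0x7a, mem[0x1f]=0x52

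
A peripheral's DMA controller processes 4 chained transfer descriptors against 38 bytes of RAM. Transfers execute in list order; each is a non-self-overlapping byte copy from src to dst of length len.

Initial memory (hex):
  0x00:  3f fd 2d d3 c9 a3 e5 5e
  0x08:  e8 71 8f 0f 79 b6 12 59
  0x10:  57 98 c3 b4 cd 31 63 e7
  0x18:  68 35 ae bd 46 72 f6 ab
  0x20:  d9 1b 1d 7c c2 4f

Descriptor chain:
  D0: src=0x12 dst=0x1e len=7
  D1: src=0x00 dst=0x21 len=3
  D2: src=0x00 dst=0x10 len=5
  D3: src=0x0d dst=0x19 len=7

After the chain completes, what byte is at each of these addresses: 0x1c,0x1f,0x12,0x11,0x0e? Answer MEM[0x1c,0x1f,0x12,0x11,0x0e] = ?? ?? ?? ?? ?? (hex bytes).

MEM[0x1c,0x1f,0x12,0x11,0x0e] = 3f d3 2d fd 12

  after D0: wrote 7B at 0x1e = c3b4cd3163e768
  after D1: wrote 3B at 0x21 = 3ffd2d
  after D2: wrote 5B at 0x10 = 3ffd2dd3c9
  after D3: wrote 7B at 0x19 = b612593ffd2dd3
query mem[0x1c]=0x3f, mem[0x1f]=0xd3, mem[0x12]=0x2d, mem[0x11]=0xfd, mem[0x0e]=0x12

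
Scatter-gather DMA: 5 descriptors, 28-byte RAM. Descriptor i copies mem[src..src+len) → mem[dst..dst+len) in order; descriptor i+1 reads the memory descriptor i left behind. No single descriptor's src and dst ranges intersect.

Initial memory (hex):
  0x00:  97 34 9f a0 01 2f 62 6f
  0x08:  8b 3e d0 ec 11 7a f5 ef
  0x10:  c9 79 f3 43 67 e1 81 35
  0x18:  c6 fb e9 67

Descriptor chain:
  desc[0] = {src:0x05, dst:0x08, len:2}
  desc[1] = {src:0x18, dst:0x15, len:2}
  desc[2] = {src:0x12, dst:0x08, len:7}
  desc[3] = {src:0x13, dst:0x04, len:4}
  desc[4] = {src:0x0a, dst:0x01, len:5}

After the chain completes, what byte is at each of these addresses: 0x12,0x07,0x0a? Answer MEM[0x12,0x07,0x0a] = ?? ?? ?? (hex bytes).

MEM[0x12,0x07,0x0a] = f3 fb 67

[0] 0x05->0x08 len=2 : 2f 62
[1] 0x18->0x15 len=2 : c6 fb
[2] 0x12->0x08 len=7 : f3 43 67 c6 fb 35 c6
[3] 0x13->0x04 len=4 : 43 67 c6 fb
[4] 0x0a->0x01 len=5 : 67 c6 fb 35 c6
query mem[0x12]=0xf3, mem[0x07]=0xfb, mem[0x0a]=0x67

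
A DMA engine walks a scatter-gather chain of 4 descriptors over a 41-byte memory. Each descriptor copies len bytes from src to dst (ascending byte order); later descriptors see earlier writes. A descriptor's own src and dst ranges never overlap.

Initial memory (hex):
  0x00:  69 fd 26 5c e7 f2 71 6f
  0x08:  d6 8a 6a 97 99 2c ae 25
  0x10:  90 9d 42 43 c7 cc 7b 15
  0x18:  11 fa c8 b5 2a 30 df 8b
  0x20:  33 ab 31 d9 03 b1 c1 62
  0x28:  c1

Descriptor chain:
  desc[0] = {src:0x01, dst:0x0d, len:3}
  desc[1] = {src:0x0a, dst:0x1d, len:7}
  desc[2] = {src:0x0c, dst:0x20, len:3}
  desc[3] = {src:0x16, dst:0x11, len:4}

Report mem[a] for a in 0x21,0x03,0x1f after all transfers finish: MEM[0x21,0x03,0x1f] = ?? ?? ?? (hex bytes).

MEM[0x21,0x03,0x1f] = fd 5c 99

[0] 0x01->0x0d len=3 : fd 26 5c
[1] 0x0a->0x1d len=7 : 6a 97 99 fd 26 5c 90
[2] 0x0c->0x20 len=3 : 99 fd 26
[3] 0x16->0x11 len=4 : 7b 15 11 fa
query mem[0x21]=0xfd, mem[0x03]=0x5c, mem[0x1f]=0x99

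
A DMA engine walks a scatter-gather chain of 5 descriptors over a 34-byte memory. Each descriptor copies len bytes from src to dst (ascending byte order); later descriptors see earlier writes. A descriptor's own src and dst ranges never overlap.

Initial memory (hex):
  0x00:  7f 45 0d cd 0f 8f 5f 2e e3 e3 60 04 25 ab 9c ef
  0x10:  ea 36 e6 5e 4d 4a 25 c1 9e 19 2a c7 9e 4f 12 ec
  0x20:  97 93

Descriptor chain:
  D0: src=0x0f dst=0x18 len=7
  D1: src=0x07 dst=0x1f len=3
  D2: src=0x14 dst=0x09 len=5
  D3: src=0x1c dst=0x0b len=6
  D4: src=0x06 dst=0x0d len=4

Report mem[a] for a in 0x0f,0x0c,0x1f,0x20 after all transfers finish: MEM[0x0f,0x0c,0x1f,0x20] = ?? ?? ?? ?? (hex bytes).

[0] 0x0f->0x18 len=7 : ef ea 36 e6 5e 4d 4a
[1] 0x07->0x1f len=3 : 2e e3 e3
[2] 0x14->0x09 len=5 : 4d 4a 25 c1 ef
[3] 0x1c->0x0b len=6 : 5e 4d 4a 2e e3 e3
[4] 0x06->0x0d len=4 : 5f 2e e3 4d
query mem[0x0f]=0xe3, mem[0x0c]=0x4d, mem[0x1f]=0x2e, mem[0x20]=0xe3

MEM[0x0f,0x0c,0x1f,0x20] = e3 4d 2e e3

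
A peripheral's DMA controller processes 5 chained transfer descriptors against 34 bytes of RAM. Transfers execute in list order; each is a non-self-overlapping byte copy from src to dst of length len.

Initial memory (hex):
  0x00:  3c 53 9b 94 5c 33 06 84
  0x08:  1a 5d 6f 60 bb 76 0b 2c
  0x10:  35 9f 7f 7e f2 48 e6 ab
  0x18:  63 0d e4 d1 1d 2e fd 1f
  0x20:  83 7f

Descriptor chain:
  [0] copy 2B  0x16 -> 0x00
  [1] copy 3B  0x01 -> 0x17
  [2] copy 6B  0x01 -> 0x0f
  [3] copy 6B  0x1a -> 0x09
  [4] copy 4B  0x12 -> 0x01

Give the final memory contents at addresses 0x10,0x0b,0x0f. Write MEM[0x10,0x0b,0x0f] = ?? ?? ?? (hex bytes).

[0] 0x16->0x00 len=2 : e6 ab
[1] 0x01->0x17 len=3 : ab 9b 94
[2] 0x01->0x0f len=6 : ab 9b 94 5c 33 06
[3] 0x1a->0x09 len=6 : e4 d1 1d 2e fd 1f
[4] 0x12->0x01 len=4 : 5c 33 06 48
query mem[0x10]=0x9b, mem[0x0b]=0x1d, mem[0x0f]=0xab

MEM[0x10,0x0b,0x0f] = 9b 1d ab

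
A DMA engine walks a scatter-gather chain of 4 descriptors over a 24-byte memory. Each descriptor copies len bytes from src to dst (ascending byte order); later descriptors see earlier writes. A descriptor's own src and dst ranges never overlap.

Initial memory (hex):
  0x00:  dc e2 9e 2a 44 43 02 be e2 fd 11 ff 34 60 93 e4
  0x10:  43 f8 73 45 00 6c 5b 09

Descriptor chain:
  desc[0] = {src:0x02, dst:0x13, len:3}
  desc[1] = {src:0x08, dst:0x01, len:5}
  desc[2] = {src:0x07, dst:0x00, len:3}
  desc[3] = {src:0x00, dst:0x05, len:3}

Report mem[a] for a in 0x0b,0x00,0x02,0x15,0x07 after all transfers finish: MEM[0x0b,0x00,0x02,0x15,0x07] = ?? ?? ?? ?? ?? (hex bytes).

MEM[0x0b,0x00,0x02,0x15,0x07] = ff be fd 44 fd

[0] 0x02->0x13 len=3 : 9e 2a 44
[1] 0x08->0x01 len=5 : e2 fd 11 ff 34
[2] 0x07->0x00 len=3 : be e2 fd
[3] 0x00->0x05 len=3 : be e2 fd
query mem[0x0b]=0xff, mem[0x00]=0xbe, mem[0x02]=0xfd, mem[0x15]=0x44, mem[0x07]=0xfd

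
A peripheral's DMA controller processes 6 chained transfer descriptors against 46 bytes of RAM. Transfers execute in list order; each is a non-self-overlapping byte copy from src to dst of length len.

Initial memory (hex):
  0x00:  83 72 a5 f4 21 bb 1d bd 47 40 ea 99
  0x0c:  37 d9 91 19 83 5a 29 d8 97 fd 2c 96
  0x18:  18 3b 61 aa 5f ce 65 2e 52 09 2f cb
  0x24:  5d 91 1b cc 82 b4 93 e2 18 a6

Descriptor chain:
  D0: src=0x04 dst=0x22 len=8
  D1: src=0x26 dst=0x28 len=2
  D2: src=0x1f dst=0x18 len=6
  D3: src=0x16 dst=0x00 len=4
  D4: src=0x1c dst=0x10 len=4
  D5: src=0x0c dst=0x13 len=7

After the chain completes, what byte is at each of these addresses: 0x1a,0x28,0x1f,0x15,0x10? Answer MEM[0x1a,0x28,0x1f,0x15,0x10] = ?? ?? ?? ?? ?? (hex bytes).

D0: mem[0x22..0x29] <- [21 bb 1d bd 47 40 ea 99]
D1: mem[0x28..0x29] <- [47 40]
D2: mem[0x18..0x1d] <- [2e 52 09 21 bb 1d]
D3: mem[0x00..0x03] <- [2c 96 2e 52]
D4: mem[0x10..0x13] <- [bb 1d 65 2e]
D5: mem[0x13..0x19] <- [37 d9 91 19 bb 1d 65]
query mem[0x1a]=0x09, mem[0x28]=0x47, mem[0x1f]=0x2e, mem[0x15]=0x91, mem[0x10]=0xbb

MEM[0x1a,0x28,0x1f,0x15,0x10] = 09 47 2e 91 bb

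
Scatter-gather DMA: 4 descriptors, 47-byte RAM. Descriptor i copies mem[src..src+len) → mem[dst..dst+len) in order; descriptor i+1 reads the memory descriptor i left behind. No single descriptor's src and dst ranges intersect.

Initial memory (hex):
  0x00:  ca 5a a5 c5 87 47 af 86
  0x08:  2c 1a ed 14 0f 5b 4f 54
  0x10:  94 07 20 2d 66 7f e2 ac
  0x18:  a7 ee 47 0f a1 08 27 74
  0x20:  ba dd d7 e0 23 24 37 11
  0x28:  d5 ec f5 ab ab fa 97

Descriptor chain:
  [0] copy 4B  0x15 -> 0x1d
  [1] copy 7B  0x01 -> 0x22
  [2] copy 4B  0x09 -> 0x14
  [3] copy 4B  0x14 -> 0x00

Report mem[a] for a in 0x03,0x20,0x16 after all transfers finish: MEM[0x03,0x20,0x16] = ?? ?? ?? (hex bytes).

  after D0: wrote 4B at 0x1d = 7fe2aca7
  after D1: wrote 7B at 0x22 = 5aa5c58747af86
  after D2: wrote 4B at 0x14 = 1aed140f
  after D3: wrote 4B at 0x00 = 1aed140f
query mem[0x03]=0x0f, mem[0x20]=0xa7, mem[0x16]=0x14

MEM[0x03,0x20,0x16] = 0f a7 14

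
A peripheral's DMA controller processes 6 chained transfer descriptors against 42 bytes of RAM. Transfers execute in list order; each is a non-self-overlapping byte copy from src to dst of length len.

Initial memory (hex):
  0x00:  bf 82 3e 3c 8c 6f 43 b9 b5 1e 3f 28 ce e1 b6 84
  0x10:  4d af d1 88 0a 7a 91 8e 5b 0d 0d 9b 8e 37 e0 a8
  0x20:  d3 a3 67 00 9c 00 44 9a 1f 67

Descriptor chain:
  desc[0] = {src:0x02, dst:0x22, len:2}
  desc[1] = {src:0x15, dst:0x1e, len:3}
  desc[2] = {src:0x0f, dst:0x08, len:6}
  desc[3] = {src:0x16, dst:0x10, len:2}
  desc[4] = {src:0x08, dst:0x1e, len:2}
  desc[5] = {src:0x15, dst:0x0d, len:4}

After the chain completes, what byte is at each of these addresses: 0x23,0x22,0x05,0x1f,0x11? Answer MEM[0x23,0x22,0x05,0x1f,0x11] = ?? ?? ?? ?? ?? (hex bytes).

#0 dst[0x22+2] := {0x3e,0x3c}
#1 dst[0x1e+3] := {0x7a,0x91,0x8e}
#2 dst[0x08+6] := {0x84,0x4d,0xaf,0xd1,0x88,0x0a}
#3 dst[0x10+2] := {0x91,0x8e}
#4 dst[0x1e+2] := {0x84,0x4d}
#5 dst[0x0d+4] := {0x7a,0x91,0x8e,0x5b}
query mem[0x23]=0x3c, mem[0x22]=0x3e, mem[0x05]=0x6f, mem[0x1f]=0x4d, mem[0x11]=0x8e

MEM[0x23,0x22,0x05,0x1f,0x11] = 3c 3e 6f 4d 8e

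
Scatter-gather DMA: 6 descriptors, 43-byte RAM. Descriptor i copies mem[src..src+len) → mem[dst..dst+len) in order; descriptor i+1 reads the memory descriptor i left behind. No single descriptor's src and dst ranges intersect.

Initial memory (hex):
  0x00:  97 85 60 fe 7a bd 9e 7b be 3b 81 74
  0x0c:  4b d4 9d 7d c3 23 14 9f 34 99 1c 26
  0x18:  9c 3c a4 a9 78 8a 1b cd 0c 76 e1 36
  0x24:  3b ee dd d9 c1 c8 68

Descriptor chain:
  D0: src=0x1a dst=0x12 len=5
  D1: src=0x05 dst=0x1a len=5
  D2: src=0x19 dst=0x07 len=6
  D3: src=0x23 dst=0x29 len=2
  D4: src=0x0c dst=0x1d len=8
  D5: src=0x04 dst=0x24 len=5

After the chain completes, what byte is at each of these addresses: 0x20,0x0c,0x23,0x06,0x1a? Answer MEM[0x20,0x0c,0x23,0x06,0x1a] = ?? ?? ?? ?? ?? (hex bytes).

#0 dst[0x12+5] := {0xa4,0xa9,0x78,0x8a,0x1b}
#1 dst[0x1a+5] := {0xbd,0x9e,0x7b,0xbe,0x3b}
#2 dst[0x07+6] := {0x3c,0xbd,0x9e,0x7b,0xbe,0x3b}
#3 dst[0x29+2] := {0x36,0x3b}
#4 dst[0x1d+8] := {0x3b,0xd4,0x9d,0x7d,0xc3,0x23,0xa4,0xa9}
#5 dst[0x24+5] := {0x7a,0xbd,0x9e,0x3c,0xbd}
query mem[0x20]=0x7d, mem[0x0c]=0x3b, mem[0x23]=0xa4, mem[0x06]=0x9e, mem[0x1a]=0xbd

MEM[0x20,0x0c,0x23,0x06,0x1a] = 7d 3b a4 9e bd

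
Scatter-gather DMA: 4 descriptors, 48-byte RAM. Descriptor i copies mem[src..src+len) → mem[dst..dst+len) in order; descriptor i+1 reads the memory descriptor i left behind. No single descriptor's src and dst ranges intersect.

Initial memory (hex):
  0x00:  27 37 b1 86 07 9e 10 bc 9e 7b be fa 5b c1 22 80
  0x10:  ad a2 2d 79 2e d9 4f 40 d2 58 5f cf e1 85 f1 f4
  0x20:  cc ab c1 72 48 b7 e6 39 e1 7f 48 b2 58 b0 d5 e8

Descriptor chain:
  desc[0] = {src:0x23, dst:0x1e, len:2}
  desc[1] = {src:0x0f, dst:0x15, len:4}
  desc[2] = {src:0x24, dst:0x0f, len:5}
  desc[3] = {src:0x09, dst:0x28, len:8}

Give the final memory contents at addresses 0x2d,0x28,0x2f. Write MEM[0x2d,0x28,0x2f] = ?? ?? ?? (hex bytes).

MEM[0x2d,0x28,0x2f] = 22 7b b7

D0: mem[0x1e..0x1f] <- [72 48]
D1: mem[0x15..0x18] <- [80 ad a2 2d]
D2: mem[0x0f..0x13] <- [48 b7 e6 39 e1]
D3: mem[0x28..0x2f] <- [7b be fa 5b c1 22 48 b7]
query mem[0x2d]=0x22, mem[0x28]=0x7b, mem[0x2f]=0xb7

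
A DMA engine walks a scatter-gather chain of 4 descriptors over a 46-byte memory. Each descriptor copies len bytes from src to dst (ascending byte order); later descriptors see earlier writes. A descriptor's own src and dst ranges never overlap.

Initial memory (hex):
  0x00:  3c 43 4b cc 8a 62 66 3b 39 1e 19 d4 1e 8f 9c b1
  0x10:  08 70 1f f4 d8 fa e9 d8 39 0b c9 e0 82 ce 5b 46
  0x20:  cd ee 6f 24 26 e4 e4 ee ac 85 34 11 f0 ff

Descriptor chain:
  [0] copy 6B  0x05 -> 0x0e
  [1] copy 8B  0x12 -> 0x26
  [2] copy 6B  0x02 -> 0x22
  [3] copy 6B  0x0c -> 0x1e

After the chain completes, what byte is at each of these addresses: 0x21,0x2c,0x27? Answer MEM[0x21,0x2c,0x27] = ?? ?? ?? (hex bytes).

  after D0: wrote 6B at 0x0e = 62663b391e19
  after D1: wrote 8B at 0x26 = 1e19d8fae9d8390b
  after D2: wrote 6B at 0x22 = 4bcc8a62663b
  after D3: wrote 6B at 0x1e = 1e8f62663b39
query mem[0x21]=0x66, mem[0x2c]=0x39, mem[0x27]=0x3b

MEM[0x21,0x2c,0x27] = 66 39 3b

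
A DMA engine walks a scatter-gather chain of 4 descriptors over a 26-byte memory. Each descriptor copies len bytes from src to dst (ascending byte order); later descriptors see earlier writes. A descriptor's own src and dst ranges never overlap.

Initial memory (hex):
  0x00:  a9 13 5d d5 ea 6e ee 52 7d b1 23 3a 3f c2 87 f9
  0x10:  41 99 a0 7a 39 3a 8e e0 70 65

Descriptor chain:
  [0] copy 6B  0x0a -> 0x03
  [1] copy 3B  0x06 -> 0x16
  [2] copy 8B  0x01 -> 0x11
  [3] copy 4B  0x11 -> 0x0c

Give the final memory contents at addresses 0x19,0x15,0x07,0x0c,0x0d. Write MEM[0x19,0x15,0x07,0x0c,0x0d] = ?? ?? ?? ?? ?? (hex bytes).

MEM[0x19,0x15,0x07,0x0c,0x0d] = 65 3f 87 13 5d

#0 dst[0x03+6] := {0x23,0x3a,0x3f,0xc2,0x87,0xf9}
#1 dst[0x16+3] := {0xc2,0x87,0xf9}
#2 dst[0x11+8] := {0x13,0x5d,0x23,0x3a,0x3f,0xc2,0x87,0xf9}
#3 dst[0x0c+4] := {0x13,0x5d,0x23,0x3a}
query mem[0x19]=0x65, mem[0x15]=0x3f, mem[0x07]=0x87, mem[0x0c]=0x13, mem[0x0d]=0x5d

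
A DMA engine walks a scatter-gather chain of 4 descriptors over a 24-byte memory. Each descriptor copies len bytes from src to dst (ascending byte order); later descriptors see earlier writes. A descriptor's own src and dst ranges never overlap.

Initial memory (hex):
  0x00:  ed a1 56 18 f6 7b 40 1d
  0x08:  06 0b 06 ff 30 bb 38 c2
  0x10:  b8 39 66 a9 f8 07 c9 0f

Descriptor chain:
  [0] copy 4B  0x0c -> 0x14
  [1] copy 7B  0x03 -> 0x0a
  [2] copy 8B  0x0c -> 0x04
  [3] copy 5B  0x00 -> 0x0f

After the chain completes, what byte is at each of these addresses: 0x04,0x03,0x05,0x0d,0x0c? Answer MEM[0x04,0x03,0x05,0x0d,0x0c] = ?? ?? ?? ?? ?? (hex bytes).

MEM[0x04,0x03,0x05,0x0d,0x0c] = 7b 18 40 40 7b

#0 dst[0x14+4] := {0x30,0xbb,0x38,0xc2}
#1 dst[0x0a+7] := {0x18,0xf6,0x7b,0x40,0x1d,0x06,0x0b}
#2 dst[0x04+8] := {0x7b,0x40,0x1d,0x06,0x0b,0x39,0x66,0xa9}
#3 dst[0x0f+5] := {0xed,0xa1,0x56,0x18,0x7b}
query mem[0x04]=0x7b, mem[0x03]=0x18, mem[0x05]=0x40, mem[0x0d]=0x40, mem[0x0c]=0x7b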